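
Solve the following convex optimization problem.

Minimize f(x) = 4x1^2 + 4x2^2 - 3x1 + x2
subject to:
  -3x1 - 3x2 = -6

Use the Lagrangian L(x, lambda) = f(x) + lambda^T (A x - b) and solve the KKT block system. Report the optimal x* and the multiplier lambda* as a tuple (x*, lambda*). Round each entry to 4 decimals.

Form the Lagrangian:
  L(x, lambda) = (1/2) x^T Q x + c^T x + lambda^T (A x - b)
Stationarity (grad_x L = 0): Q x + c + A^T lambda = 0.
Primal feasibility: A x = b.

This gives the KKT block system:
  [ Q   A^T ] [ x     ]   [-c ]
  [ A    0  ] [ lambda ] = [ b ]

Solving the linear system:
  x*      = (1.25, 0.75)
  lambda* = (2.3333)
  f(x*)   = 5.5

x* = (1.25, 0.75), lambda* = (2.3333)


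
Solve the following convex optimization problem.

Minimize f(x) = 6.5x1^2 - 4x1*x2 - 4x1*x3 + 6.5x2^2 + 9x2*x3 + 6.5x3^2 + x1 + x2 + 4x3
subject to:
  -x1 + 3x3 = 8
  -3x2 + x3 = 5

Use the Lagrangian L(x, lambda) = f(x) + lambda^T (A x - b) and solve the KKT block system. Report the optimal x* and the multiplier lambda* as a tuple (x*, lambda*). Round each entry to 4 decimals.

Form the Lagrangian:
  L(x, lambda) = (1/2) x^T Q x + c^T x + lambda^T (A x - b)
Stationarity (grad_x L = 0): Q x + c + A^T lambda = 0.
Primal feasibility: A x = b.

This gives the KKT block system:
  [ Q   A^T ] [ x     ]   [-c ]
  [ A    0  ] [ lambda ] = [ b ]

Solving the linear system:
  x*      = (-0.4826, -0.8314, 2.5058)
  lambda* = (-11.9715, 4.8915)
  f(x*)   = 40.0121

x* = (-0.4826, -0.8314, 2.5058), lambda* = (-11.9715, 4.8915)


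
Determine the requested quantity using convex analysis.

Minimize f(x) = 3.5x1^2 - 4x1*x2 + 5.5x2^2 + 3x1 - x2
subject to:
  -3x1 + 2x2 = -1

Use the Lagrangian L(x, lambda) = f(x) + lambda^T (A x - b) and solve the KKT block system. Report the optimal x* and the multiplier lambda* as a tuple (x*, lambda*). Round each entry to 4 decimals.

Form the Lagrangian:
  L(x, lambda) = (1/2) x^T Q x + c^T x + lambda^T (A x - b)
Stationarity (grad_x L = 0): Q x + c + A^T lambda = 0.
Primal feasibility: A x = b.

This gives the KKT block system:
  [ Q   A^T ] [ x     ]   [-c ]
  [ A    0  ] [ lambda ] = [ b ]

Solving the linear system:
  x*      = (0.2405, -0.1392)
  lambda* = (1.7468)
  f(x*)   = 1.3038

x* = (0.2405, -0.1392), lambda* = (1.7468)


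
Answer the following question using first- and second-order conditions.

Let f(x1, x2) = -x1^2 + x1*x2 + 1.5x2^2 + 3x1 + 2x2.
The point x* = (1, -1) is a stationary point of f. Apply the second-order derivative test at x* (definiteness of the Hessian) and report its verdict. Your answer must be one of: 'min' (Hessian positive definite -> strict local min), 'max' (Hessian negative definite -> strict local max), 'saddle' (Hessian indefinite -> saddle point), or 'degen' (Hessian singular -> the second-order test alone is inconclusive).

Compute the Hessian H = grad^2 f:
  H = [[-2, 1], [1, 3]]
Verify stationarity: grad f(x*) = H x* + g = (0, 0).
Eigenvalues of H: -2.1926, 3.1926.
Eigenvalues have mixed signs, so H is indefinite -> x* is a saddle point.

saddle


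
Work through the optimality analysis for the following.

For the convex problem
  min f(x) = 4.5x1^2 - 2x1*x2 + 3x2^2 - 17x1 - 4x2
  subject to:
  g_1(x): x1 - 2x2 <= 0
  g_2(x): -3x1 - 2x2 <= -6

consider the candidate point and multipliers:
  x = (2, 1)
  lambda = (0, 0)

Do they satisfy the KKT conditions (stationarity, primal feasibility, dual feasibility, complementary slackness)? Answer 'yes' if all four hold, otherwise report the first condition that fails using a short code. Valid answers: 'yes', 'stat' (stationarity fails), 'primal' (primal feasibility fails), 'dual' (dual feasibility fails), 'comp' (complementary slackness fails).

Gradient of f: grad f(x) = Q x + c = (-1, -2)
Constraint values g_i(x) = a_i^T x - b_i:
  g_1((2, 1)) = 0
  g_2((2, 1)) = -2
Stationarity residual: grad f(x) + sum_i lambda_i a_i = (-1, -2)
  -> stationarity FAILS
Primal feasibility (all g_i <= 0): OK
Dual feasibility (all lambda_i >= 0): OK
Complementary slackness (lambda_i * g_i(x) = 0 for all i): OK

Verdict: the first failing condition is stationarity -> stat.

stat


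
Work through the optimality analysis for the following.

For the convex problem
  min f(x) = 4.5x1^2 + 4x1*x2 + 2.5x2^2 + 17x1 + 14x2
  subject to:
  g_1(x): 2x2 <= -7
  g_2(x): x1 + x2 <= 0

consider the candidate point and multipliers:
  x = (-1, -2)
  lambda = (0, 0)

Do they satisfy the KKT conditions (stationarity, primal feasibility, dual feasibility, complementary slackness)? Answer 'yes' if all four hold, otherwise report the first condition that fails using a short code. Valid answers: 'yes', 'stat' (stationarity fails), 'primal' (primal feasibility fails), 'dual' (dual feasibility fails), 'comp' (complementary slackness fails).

Gradient of f: grad f(x) = Q x + c = (0, 0)
Constraint values g_i(x) = a_i^T x - b_i:
  g_1((-1, -2)) = 3
  g_2((-1, -2)) = -3
Stationarity residual: grad f(x) + sum_i lambda_i a_i = (0, 0)
  -> stationarity OK
Primal feasibility (all g_i <= 0): FAILS
Dual feasibility (all lambda_i >= 0): OK
Complementary slackness (lambda_i * g_i(x) = 0 for all i): OK

Verdict: the first failing condition is primal_feasibility -> primal.

primal


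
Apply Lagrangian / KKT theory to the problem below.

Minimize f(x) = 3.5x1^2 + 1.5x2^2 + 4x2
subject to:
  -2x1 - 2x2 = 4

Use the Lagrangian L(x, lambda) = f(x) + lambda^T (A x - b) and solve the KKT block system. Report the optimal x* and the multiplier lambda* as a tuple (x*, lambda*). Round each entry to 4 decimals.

Form the Lagrangian:
  L(x, lambda) = (1/2) x^T Q x + c^T x + lambda^T (A x - b)
Stationarity (grad_x L = 0): Q x + c + A^T lambda = 0.
Primal feasibility: A x = b.

This gives the KKT block system:
  [ Q   A^T ] [ x     ]   [-c ]
  [ A    0  ] [ lambda ] = [ b ]

Solving the linear system:
  x*      = (-0.2, -1.8)
  lambda* = (-0.7)
  f(x*)   = -2.2

x* = (-0.2, -1.8), lambda* = (-0.7)


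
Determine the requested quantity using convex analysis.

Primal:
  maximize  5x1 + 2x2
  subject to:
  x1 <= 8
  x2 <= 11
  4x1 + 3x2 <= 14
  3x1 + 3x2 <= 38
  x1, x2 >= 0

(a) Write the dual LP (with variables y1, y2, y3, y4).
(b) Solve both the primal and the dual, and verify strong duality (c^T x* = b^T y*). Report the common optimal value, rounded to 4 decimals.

The standard primal-dual pair for 'max c^T x s.t. A x <= b, x >= 0' is:
  Dual:  min b^T y  s.t.  A^T y >= c,  y >= 0.

So the dual LP is:
  minimize  8y1 + 11y2 + 14y3 + 38y4
  subject to:
    y1 + 4y3 + 3y4 >= 5
    y2 + 3y3 + 3y4 >= 2
    y1, y2, y3, y4 >= 0

Solving the primal: x* = (3.5, 0).
  primal value c^T x* = 17.5.
Solving the dual: y* = (0, 0, 1.25, 0).
  dual value b^T y* = 17.5.
Strong duality: c^T x* = b^T y*. Confirmed.

17.5


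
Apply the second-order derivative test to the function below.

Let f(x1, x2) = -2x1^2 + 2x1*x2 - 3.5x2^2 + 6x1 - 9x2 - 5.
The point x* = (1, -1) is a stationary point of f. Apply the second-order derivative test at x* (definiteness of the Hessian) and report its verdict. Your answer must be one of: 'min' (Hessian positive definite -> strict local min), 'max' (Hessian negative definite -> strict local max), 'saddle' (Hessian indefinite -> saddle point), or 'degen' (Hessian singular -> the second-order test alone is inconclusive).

Compute the Hessian H = grad^2 f:
  H = [[-4, 2], [2, -7]]
Verify stationarity: grad f(x*) = H x* + g = (0, 0).
Eigenvalues of H: -8, -3.
Both eigenvalues < 0, so H is negative definite -> x* is a strict local max.

max


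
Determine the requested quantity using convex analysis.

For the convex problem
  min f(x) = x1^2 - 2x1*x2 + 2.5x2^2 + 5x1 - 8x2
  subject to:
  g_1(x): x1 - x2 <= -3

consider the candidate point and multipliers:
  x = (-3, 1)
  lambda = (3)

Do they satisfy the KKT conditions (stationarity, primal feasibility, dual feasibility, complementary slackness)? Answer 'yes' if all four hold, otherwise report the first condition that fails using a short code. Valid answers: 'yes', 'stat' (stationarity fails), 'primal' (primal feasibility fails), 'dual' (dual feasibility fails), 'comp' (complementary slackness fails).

Gradient of f: grad f(x) = Q x + c = (-3, 3)
Constraint values g_i(x) = a_i^T x - b_i:
  g_1((-3, 1)) = -1
Stationarity residual: grad f(x) + sum_i lambda_i a_i = (0, 0)
  -> stationarity OK
Primal feasibility (all g_i <= 0): OK
Dual feasibility (all lambda_i >= 0): OK
Complementary slackness (lambda_i * g_i(x) = 0 for all i): FAILS

Verdict: the first failing condition is complementary_slackness -> comp.

comp


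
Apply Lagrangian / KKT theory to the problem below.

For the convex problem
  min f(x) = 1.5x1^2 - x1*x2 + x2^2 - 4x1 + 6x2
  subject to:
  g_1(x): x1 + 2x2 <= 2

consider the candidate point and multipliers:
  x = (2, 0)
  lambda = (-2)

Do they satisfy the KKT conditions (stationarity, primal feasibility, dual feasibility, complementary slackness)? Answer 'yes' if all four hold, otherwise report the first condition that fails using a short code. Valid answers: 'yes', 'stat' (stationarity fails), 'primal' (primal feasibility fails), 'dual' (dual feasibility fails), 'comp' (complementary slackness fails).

Gradient of f: grad f(x) = Q x + c = (2, 4)
Constraint values g_i(x) = a_i^T x - b_i:
  g_1((2, 0)) = 0
Stationarity residual: grad f(x) + sum_i lambda_i a_i = (0, 0)
  -> stationarity OK
Primal feasibility (all g_i <= 0): OK
Dual feasibility (all lambda_i >= 0): FAILS
Complementary slackness (lambda_i * g_i(x) = 0 for all i): OK

Verdict: the first failing condition is dual_feasibility -> dual.

dual


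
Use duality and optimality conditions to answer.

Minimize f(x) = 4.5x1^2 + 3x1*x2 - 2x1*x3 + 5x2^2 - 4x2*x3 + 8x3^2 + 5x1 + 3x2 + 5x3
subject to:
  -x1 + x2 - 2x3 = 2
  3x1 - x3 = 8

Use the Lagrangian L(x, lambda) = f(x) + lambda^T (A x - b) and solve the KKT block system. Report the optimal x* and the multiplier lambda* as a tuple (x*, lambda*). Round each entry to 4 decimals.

Form the Lagrangian:
  L(x, lambda) = (1/2) x^T Q x + c^T x + lambda^T (A x - b)
Stationarity (grad_x L = 0): Q x + c + A^T lambda = 0.
Primal feasibility: A x = b.

This gives the KKT block system:
  [ Q   A^T ] [ x     ]   [-c ]
  [ A    0  ] [ lambda ] = [ b ]

Solving the linear system:
  x*      = (1.895, -0.7347, -2.3149)
  lambda* = (-10.598, -11.6931)
  f(x*)   = 55.2188

x* = (1.895, -0.7347, -2.3149), lambda* = (-10.598, -11.6931)


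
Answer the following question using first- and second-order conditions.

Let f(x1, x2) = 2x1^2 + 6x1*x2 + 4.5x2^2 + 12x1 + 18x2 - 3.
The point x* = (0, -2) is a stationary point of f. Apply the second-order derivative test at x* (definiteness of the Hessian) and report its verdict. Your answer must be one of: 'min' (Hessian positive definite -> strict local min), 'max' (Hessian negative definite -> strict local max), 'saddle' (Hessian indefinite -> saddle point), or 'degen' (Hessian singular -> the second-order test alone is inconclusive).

Compute the Hessian H = grad^2 f:
  H = [[4, 6], [6, 9]]
Verify stationarity: grad f(x*) = H x* + g = (0, 0).
Eigenvalues of H: 0, 13.
H has a zero eigenvalue (singular; positive semidefinite but not definite), so H is neither positive definite, negative definite, nor indefinite. The second-order test alone is inconclusive -> degen.
(Indeed, f is constant along the null direction of H through x*, so x* is not a strict local extremum.)

degen


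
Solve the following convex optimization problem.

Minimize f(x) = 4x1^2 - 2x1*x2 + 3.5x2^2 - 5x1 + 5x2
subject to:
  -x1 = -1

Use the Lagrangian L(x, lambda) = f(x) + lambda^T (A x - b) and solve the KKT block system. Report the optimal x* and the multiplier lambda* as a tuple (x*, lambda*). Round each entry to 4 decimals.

Form the Lagrangian:
  L(x, lambda) = (1/2) x^T Q x + c^T x + lambda^T (A x - b)
Stationarity (grad_x L = 0): Q x + c + A^T lambda = 0.
Primal feasibility: A x = b.

This gives the KKT block system:
  [ Q   A^T ] [ x     ]   [-c ]
  [ A    0  ] [ lambda ] = [ b ]

Solving the linear system:
  x*      = (1, -0.4286)
  lambda* = (3.8571)
  f(x*)   = -1.6429

x* = (1, -0.4286), lambda* = (3.8571)


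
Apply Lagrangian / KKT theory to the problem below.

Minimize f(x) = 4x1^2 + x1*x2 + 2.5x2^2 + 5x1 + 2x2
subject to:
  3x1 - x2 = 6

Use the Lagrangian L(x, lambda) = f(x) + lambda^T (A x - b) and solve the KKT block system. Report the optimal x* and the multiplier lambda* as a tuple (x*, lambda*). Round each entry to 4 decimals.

Form the Lagrangian:
  L(x, lambda) = (1/2) x^T Q x + c^T x + lambda^T (A x - b)
Stationarity (grad_x L = 0): Q x + c + A^T lambda = 0.
Primal feasibility: A x = b.

This gives the KKT block system:
  [ Q   A^T ] [ x     ]   [-c ]
  [ A    0  ] [ lambda ] = [ b ]

Solving the linear system:
  x*      = (1.4407, -1.678)
  lambda* = (-4.9492)
  f(x*)   = 16.7712

x* = (1.4407, -1.678), lambda* = (-4.9492)


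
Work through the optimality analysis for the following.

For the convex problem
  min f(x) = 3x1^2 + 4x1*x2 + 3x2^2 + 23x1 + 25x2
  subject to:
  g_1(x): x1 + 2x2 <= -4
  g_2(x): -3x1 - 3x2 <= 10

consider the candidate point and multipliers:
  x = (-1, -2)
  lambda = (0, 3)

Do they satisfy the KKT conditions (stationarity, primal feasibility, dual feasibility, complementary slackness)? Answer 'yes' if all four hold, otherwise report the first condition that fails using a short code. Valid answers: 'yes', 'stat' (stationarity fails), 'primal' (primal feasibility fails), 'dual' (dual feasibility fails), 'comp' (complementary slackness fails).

Gradient of f: grad f(x) = Q x + c = (9, 9)
Constraint values g_i(x) = a_i^T x - b_i:
  g_1((-1, -2)) = -1
  g_2((-1, -2)) = -1
Stationarity residual: grad f(x) + sum_i lambda_i a_i = (0, 0)
  -> stationarity OK
Primal feasibility (all g_i <= 0): OK
Dual feasibility (all lambda_i >= 0): OK
Complementary slackness (lambda_i * g_i(x) = 0 for all i): FAILS

Verdict: the first failing condition is complementary_slackness -> comp.

comp


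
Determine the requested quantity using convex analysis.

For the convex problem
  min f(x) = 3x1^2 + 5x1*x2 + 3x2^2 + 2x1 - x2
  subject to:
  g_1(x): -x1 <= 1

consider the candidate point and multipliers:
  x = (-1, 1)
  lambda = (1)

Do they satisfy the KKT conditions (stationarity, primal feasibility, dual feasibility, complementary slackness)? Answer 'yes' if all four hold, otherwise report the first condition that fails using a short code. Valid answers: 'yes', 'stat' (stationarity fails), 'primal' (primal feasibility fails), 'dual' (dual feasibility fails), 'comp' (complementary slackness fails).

Gradient of f: grad f(x) = Q x + c = (1, 0)
Constraint values g_i(x) = a_i^T x - b_i:
  g_1((-1, 1)) = 0
Stationarity residual: grad f(x) + sum_i lambda_i a_i = (0, 0)
  -> stationarity OK
Primal feasibility (all g_i <= 0): OK
Dual feasibility (all lambda_i >= 0): OK
Complementary slackness (lambda_i * g_i(x) = 0 for all i): OK

Verdict: yes, KKT holds.

yes


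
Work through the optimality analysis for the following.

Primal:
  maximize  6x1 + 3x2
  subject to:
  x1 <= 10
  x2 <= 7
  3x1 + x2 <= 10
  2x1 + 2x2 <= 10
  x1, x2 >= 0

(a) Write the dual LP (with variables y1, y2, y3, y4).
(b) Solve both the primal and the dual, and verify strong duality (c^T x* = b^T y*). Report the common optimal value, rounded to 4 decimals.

The standard primal-dual pair for 'max c^T x s.t. A x <= b, x >= 0' is:
  Dual:  min b^T y  s.t.  A^T y >= c,  y >= 0.

So the dual LP is:
  minimize  10y1 + 7y2 + 10y3 + 10y4
  subject to:
    y1 + 3y3 + 2y4 >= 6
    y2 + y3 + 2y4 >= 3
    y1, y2, y3, y4 >= 0

Solving the primal: x* = (2.5, 2.5).
  primal value c^T x* = 22.5.
Solving the dual: y* = (0, 0, 1.5, 0.75).
  dual value b^T y* = 22.5.
Strong duality: c^T x* = b^T y*. Confirmed.

22.5


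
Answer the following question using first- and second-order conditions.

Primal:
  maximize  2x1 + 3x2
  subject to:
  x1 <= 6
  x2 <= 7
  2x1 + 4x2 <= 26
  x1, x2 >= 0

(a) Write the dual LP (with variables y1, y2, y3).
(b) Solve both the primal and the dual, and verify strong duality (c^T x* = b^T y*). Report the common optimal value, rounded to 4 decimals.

The standard primal-dual pair for 'max c^T x s.t. A x <= b, x >= 0' is:
  Dual:  min b^T y  s.t.  A^T y >= c,  y >= 0.

So the dual LP is:
  minimize  6y1 + 7y2 + 26y3
  subject to:
    y1 + 2y3 >= 2
    y2 + 4y3 >= 3
    y1, y2, y3 >= 0

Solving the primal: x* = (6, 3.5).
  primal value c^T x* = 22.5.
Solving the dual: y* = (0.5, 0, 0.75).
  dual value b^T y* = 22.5.
Strong duality: c^T x* = b^T y*. Confirmed.

22.5


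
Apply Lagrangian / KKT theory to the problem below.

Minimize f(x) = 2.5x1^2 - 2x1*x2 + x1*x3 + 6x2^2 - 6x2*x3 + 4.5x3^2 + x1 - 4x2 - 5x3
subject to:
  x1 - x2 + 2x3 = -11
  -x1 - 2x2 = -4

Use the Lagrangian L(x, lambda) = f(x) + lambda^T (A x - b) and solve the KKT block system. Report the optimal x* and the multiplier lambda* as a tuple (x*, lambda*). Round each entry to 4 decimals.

Form the Lagrangian:
  L(x, lambda) = (1/2) x^T Q x + c^T x + lambda^T (A x - b)
Stationarity (grad_x L = 0): Q x + c + A^T lambda = 0.
Primal feasibility: A x = b.

This gives the KKT block system:
  [ Q   A^T ] [ x     ]   [-c ]
  [ A    0  ] [ lambda ] = [ b ]

Solving the linear system:
  x*      = (-1.3379, 2.669, -3.4966)
  lambda* = (26.9103, 12.3862)
  f(x*)   = 175.5138

x* = (-1.3379, 2.669, -3.4966), lambda* = (26.9103, 12.3862)


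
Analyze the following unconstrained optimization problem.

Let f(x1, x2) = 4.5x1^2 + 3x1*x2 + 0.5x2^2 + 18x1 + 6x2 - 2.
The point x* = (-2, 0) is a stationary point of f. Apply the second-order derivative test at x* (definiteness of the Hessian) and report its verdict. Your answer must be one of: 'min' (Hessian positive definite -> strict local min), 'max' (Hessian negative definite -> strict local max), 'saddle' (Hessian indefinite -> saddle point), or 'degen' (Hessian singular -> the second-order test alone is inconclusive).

Compute the Hessian H = grad^2 f:
  H = [[9, 3], [3, 1]]
Verify stationarity: grad f(x*) = H x* + g = (0, 0).
Eigenvalues of H: 0, 10.
H has a zero eigenvalue (singular; positive semidefinite but not definite), so H is neither positive definite, negative definite, nor indefinite. The second-order test alone is inconclusive -> degen.
(Indeed, f is constant along the null direction of H through x*, so x* is not a strict local extremum.)

degen


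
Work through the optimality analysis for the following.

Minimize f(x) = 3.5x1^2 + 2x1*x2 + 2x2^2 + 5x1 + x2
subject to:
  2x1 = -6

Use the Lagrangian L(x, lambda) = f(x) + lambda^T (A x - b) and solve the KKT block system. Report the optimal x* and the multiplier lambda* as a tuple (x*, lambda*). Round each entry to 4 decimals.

Form the Lagrangian:
  L(x, lambda) = (1/2) x^T Q x + c^T x + lambda^T (A x - b)
Stationarity (grad_x L = 0): Q x + c + A^T lambda = 0.
Primal feasibility: A x = b.

This gives the KKT block system:
  [ Q   A^T ] [ x     ]   [-c ]
  [ A    0  ] [ lambda ] = [ b ]

Solving the linear system:
  x*      = (-3, 1.25)
  lambda* = (6.75)
  f(x*)   = 13.375

x* = (-3, 1.25), lambda* = (6.75)


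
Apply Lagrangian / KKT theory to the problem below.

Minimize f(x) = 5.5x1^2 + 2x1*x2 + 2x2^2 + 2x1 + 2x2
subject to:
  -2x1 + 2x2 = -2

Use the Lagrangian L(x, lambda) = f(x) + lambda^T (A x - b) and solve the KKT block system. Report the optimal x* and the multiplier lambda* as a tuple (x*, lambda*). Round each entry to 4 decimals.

Form the Lagrangian:
  L(x, lambda) = (1/2) x^T Q x + c^T x + lambda^T (A x - b)
Stationarity (grad_x L = 0): Q x + c + A^T lambda = 0.
Primal feasibility: A x = b.

This gives the KKT block system:
  [ Q   A^T ] [ x     ]   [-c ]
  [ A    0  ] [ lambda ] = [ b ]

Solving the linear system:
  x*      = (0.1053, -0.8947)
  lambda* = (0.6842)
  f(x*)   = -0.1053

x* = (0.1053, -0.8947), lambda* = (0.6842)


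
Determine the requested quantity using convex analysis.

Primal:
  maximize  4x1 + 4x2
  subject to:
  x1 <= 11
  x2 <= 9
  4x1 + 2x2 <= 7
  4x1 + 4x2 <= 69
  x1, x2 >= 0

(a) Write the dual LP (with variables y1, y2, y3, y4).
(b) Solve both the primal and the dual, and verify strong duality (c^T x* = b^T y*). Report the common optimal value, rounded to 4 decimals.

The standard primal-dual pair for 'max c^T x s.t. A x <= b, x >= 0' is:
  Dual:  min b^T y  s.t.  A^T y >= c,  y >= 0.

So the dual LP is:
  minimize  11y1 + 9y2 + 7y3 + 69y4
  subject to:
    y1 + 4y3 + 4y4 >= 4
    y2 + 2y3 + 4y4 >= 4
    y1, y2, y3, y4 >= 0

Solving the primal: x* = (0, 3.5).
  primal value c^T x* = 14.
Solving the dual: y* = (0, 0, 2, 0).
  dual value b^T y* = 14.
Strong duality: c^T x* = b^T y*. Confirmed.

14


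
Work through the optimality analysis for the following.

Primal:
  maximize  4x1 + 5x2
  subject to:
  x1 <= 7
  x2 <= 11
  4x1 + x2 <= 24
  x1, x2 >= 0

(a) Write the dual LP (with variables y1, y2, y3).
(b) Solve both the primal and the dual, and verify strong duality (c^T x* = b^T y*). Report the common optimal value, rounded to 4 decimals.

The standard primal-dual pair for 'max c^T x s.t. A x <= b, x >= 0' is:
  Dual:  min b^T y  s.t.  A^T y >= c,  y >= 0.

So the dual LP is:
  minimize  7y1 + 11y2 + 24y3
  subject to:
    y1 + 4y3 >= 4
    y2 + y3 >= 5
    y1, y2, y3 >= 0

Solving the primal: x* = (3.25, 11).
  primal value c^T x* = 68.
Solving the dual: y* = (0, 4, 1).
  dual value b^T y* = 68.
Strong duality: c^T x* = b^T y*. Confirmed.

68


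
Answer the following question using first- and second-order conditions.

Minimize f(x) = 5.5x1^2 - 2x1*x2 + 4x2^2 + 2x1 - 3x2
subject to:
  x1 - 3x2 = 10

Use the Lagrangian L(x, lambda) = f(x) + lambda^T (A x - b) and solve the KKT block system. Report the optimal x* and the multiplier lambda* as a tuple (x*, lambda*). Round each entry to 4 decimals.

Form the Lagrangian:
  L(x, lambda) = (1/2) x^T Q x + c^T x + lambda^T (A x - b)
Stationarity (grad_x L = 0): Q x + c + A^T lambda = 0.
Primal feasibility: A x = b.

This gives the KKT block system:
  [ Q   A^T ] [ x     ]   [-c ]
  [ A    0  ] [ lambda ] = [ b ]

Solving the linear system:
  x*      = (0.1158, -3.2947)
  lambda* = (-9.8632)
  f(x*)   = 54.3737

x* = (0.1158, -3.2947), lambda* = (-9.8632)


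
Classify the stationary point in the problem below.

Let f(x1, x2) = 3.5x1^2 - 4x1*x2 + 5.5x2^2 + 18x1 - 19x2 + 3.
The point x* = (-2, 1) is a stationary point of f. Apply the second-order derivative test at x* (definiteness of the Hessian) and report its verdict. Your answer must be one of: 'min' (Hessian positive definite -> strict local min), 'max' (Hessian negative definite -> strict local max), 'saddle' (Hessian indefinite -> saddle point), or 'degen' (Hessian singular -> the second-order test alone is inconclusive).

Compute the Hessian H = grad^2 f:
  H = [[7, -4], [-4, 11]]
Verify stationarity: grad f(x*) = H x* + g = (0, 0).
Eigenvalues of H: 4.5279, 13.4721.
Both eigenvalues > 0, so H is positive definite -> x* is a strict local min.

min


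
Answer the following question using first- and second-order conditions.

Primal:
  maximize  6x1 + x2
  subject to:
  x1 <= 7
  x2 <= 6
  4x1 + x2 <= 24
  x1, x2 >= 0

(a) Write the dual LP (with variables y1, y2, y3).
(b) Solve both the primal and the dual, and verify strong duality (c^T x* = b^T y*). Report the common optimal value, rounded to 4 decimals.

The standard primal-dual pair for 'max c^T x s.t. A x <= b, x >= 0' is:
  Dual:  min b^T y  s.t.  A^T y >= c,  y >= 0.

So the dual LP is:
  minimize  7y1 + 6y2 + 24y3
  subject to:
    y1 + 4y3 >= 6
    y2 + y3 >= 1
    y1, y2, y3 >= 0

Solving the primal: x* = (6, 0).
  primal value c^T x* = 36.
Solving the dual: y* = (0, 0, 1.5).
  dual value b^T y* = 36.
Strong duality: c^T x* = b^T y*. Confirmed.

36


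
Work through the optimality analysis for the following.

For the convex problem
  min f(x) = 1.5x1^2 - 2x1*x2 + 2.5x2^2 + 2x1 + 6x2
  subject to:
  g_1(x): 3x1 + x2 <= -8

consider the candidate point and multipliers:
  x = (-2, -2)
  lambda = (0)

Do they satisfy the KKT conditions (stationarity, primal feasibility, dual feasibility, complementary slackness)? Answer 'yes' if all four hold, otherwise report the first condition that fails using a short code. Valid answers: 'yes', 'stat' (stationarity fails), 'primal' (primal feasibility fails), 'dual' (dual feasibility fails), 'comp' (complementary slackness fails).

Gradient of f: grad f(x) = Q x + c = (0, 0)
Constraint values g_i(x) = a_i^T x - b_i:
  g_1((-2, -2)) = 0
Stationarity residual: grad f(x) + sum_i lambda_i a_i = (0, 0)
  -> stationarity OK
Primal feasibility (all g_i <= 0): OK
Dual feasibility (all lambda_i >= 0): OK
Complementary slackness (lambda_i * g_i(x) = 0 for all i): OK

Verdict: yes, KKT holds.

yes


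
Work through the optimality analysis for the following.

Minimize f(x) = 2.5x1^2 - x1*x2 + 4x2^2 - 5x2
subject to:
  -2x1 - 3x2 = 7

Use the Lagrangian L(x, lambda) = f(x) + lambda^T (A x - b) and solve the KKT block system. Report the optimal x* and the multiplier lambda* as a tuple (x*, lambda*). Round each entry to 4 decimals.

Form the Lagrangian:
  L(x, lambda) = (1/2) x^T Q x + c^T x + lambda^T (A x - b)
Stationarity (grad_x L = 0): Q x + c + A^T lambda = 0.
Primal feasibility: A x = b.

This gives the KKT block system:
  [ Q   A^T ] [ x     ]   [-c ]
  [ A    0  ] [ lambda ] = [ b ]

Solving the linear system:
  x*      = (-1.8315, -1.1124)
  lambda* = (-4.0225)
  f(x*)   = 16.8596

x* = (-1.8315, -1.1124), lambda* = (-4.0225)


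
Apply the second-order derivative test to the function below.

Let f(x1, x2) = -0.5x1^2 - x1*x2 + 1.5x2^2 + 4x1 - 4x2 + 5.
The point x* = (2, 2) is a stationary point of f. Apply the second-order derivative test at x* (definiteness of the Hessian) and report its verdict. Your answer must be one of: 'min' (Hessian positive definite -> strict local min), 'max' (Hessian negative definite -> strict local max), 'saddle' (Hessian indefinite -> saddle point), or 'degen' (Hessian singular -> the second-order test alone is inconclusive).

Compute the Hessian H = grad^2 f:
  H = [[-1, -1], [-1, 3]]
Verify stationarity: grad f(x*) = H x* + g = (0, 0).
Eigenvalues of H: -1.2361, 3.2361.
Eigenvalues have mixed signs, so H is indefinite -> x* is a saddle point.

saddle


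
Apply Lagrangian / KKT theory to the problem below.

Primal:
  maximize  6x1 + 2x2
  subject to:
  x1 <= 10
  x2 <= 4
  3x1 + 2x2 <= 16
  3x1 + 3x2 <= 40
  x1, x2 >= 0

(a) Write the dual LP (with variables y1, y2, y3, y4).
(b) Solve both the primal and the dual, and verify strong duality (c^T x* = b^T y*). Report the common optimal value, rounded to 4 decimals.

The standard primal-dual pair for 'max c^T x s.t. A x <= b, x >= 0' is:
  Dual:  min b^T y  s.t.  A^T y >= c,  y >= 0.

So the dual LP is:
  minimize  10y1 + 4y2 + 16y3 + 40y4
  subject to:
    y1 + 3y3 + 3y4 >= 6
    y2 + 2y3 + 3y4 >= 2
    y1, y2, y3, y4 >= 0

Solving the primal: x* = (5.3333, 0).
  primal value c^T x* = 32.
Solving the dual: y* = (0, 0, 2, 0).
  dual value b^T y* = 32.
Strong duality: c^T x* = b^T y*. Confirmed.

32


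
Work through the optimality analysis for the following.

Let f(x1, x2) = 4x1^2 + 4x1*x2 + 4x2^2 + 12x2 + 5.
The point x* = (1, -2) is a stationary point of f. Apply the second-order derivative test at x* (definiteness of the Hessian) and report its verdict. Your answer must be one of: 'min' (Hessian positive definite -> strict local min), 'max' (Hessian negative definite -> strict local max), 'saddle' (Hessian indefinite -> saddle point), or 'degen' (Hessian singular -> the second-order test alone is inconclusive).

Compute the Hessian H = grad^2 f:
  H = [[8, 4], [4, 8]]
Verify stationarity: grad f(x*) = H x* + g = (0, 0).
Eigenvalues of H: 4, 12.
Both eigenvalues > 0, so H is positive definite -> x* is a strict local min.

min


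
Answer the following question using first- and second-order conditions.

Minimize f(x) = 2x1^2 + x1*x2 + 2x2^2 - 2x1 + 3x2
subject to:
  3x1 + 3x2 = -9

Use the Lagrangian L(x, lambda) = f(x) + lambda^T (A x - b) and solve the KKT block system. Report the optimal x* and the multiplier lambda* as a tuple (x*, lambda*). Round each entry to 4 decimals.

Form the Lagrangian:
  L(x, lambda) = (1/2) x^T Q x + c^T x + lambda^T (A x - b)
Stationarity (grad_x L = 0): Q x + c + A^T lambda = 0.
Primal feasibility: A x = b.

This gives the KKT block system:
  [ Q   A^T ] [ x     ]   [-c ]
  [ A    0  ] [ lambda ] = [ b ]

Solving the linear system:
  x*      = (-0.6667, -2.3333)
  lambda* = (2.3333)
  f(x*)   = 7.6667

x* = (-0.6667, -2.3333), lambda* = (2.3333)


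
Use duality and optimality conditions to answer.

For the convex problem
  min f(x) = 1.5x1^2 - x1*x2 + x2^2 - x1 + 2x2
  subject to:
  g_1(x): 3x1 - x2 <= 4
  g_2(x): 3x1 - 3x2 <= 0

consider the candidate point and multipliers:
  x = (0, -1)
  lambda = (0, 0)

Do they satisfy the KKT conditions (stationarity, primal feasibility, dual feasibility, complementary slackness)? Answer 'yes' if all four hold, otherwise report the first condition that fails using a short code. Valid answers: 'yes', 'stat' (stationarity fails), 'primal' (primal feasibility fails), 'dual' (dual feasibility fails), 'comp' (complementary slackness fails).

Gradient of f: grad f(x) = Q x + c = (0, 0)
Constraint values g_i(x) = a_i^T x - b_i:
  g_1((0, -1)) = -3
  g_2((0, -1)) = 3
Stationarity residual: grad f(x) + sum_i lambda_i a_i = (0, 0)
  -> stationarity OK
Primal feasibility (all g_i <= 0): FAILS
Dual feasibility (all lambda_i >= 0): OK
Complementary slackness (lambda_i * g_i(x) = 0 for all i): OK

Verdict: the first failing condition is primal_feasibility -> primal.

primal


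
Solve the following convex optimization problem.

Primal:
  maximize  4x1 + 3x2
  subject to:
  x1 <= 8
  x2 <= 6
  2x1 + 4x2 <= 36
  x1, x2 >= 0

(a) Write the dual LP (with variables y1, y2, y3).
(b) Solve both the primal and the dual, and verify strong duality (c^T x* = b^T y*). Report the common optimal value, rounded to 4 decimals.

The standard primal-dual pair for 'max c^T x s.t. A x <= b, x >= 0' is:
  Dual:  min b^T y  s.t.  A^T y >= c,  y >= 0.

So the dual LP is:
  minimize  8y1 + 6y2 + 36y3
  subject to:
    y1 + 2y3 >= 4
    y2 + 4y3 >= 3
    y1, y2, y3 >= 0

Solving the primal: x* = (8, 5).
  primal value c^T x* = 47.
Solving the dual: y* = (2.5, 0, 0.75).
  dual value b^T y* = 47.
Strong duality: c^T x* = b^T y*. Confirmed.

47


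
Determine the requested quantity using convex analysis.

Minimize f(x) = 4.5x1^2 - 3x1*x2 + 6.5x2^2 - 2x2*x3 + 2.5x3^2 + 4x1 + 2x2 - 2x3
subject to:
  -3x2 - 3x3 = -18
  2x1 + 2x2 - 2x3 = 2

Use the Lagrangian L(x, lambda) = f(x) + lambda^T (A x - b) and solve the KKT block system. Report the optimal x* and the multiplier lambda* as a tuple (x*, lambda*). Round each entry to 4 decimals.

Form the Lagrangian:
  L(x, lambda) = (1/2) x^T Q x + c^T x + lambda^T (A x - b)
Stationarity (grad_x L = 0): Q x + c + A^T lambda = 0.
Primal feasibility: A x = b.

This gives the KKT block system:
  [ Q   A^T ] [ x     ]   [-c ]
  [ A    0  ] [ lambda ] = [ b ]

Solving the linear system:
  x*      = (1.4857, 2.7571, 3.2429)
  lambda* = (5.9333, -4.55)
  f(x*)   = 60.4357

x* = (1.4857, 2.7571, 3.2429), lambda* = (5.9333, -4.55)


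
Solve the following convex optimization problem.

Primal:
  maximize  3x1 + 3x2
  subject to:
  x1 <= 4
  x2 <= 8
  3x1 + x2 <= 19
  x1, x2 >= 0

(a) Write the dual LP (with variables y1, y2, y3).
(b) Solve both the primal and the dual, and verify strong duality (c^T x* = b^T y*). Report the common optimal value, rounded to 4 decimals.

The standard primal-dual pair for 'max c^T x s.t. A x <= b, x >= 0' is:
  Dual:  min b^T y  s.t.  A^T y >= c,  y >= 0.

So the dual LP is:
  minimize  4y1 + 8y2 + 19y3
  subject to:
    y1 + 3y3 >= 3
    y2 + y3 >= 3
    y1, y2, y3 >= 0

Solving the primal: x* = (3.6667, 8).
  primal value c^T x* = 35.
Solving the dual: y* = (0, 2, 1).
  dual value b^T y* = 35.
Strong duality: c^T x* = b^T y*. Confirmed.

35


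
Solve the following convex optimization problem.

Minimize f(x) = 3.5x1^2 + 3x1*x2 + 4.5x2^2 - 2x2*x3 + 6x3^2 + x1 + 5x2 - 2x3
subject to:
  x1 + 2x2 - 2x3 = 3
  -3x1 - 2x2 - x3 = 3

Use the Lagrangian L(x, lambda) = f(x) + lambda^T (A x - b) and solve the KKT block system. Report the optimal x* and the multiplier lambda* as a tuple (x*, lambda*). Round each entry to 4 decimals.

Form the Lagrangian:
  L(x, lambda) = (1/2) x^T Q x + c^T x + lambda^T (A x - b)
Stationarity (grad_x L = 0): Q x + c + A^T lambda = 0.
Primal feasibility: A x = b.

This gives the KKT block system:
  [ Q   A^T ] [ x     ]   [-c ]
  [ A    0  ] [ lambda ] = [ b ]

Solving the linear system:
  x*      = (-0.7543, 0.38, -1.4971)
  lambda* = (-8.4338, -3.858)
  f(x*)   = 20.5077

x* = (-0.7543, 0.38, -1.4971), lambda* = (-8.4338, -3.858)


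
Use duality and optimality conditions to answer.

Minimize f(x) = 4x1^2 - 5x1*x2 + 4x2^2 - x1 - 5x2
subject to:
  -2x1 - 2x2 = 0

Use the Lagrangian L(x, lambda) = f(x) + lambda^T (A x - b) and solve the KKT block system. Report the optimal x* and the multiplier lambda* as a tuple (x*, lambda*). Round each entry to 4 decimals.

Form the Lagrangian:
  L(x, lambda) = (1/2) x^T Q x + c^T x + lambda^T (A x - b)
Stationarity (grad_x L = 0): Q x + c + A^T lambda = 0.
Primal feasibility: A x = b.

This gives the KKT block system:
  [ Q   A^T ] [ x     ]   [-c ]
  [ A    0  ] [ lambda ] = [ b ]

Solving the linear system:
  x*      = (-0.1538, 0.1538)
  lambda* = (-1.5)
  f(x*)   = -0.3077

x* = (-0.1538, 0.1538), lambda* = (-1.5)


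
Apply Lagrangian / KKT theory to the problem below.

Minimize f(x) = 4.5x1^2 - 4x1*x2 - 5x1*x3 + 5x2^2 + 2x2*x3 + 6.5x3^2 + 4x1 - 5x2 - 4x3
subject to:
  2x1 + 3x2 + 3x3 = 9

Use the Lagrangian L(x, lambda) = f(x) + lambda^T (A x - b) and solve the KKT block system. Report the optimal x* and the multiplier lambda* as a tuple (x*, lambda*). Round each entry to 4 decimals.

Form the Lagrangian:
  L(x, lambda) = (1/2) x^T Q x + c^T x + lambda^T (A x - b)
Stationarity (grad_x L = 0): Q x + c + A^T lambda = 0.
Primal feasibility: A x = b.

This gives the KKT block system:
  [ Q   A^T ] [ x     ]   [-c ]
  [ A    0  ] [ lambda ] = [ b ]

Solving the linear system:
  x*      = (1.0917, 1.3107, 0.9615)
  lambda* = (-1.8876)
  f(x*)   = 5.4778

x* = (1.0917, 1.3107, 0.9615), lambda* = (-1.8876)


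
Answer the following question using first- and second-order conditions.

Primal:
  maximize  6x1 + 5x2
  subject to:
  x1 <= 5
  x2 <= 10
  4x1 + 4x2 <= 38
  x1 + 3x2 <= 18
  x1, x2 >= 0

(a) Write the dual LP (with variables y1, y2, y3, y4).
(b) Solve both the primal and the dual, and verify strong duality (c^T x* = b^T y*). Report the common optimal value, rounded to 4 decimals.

The standard primal-dual pair for 'max c^T x s.t. A x <= b, x >= 0' is:
  Dual:  min b^T y  s.t.  A^T y >= c,  y >= 0.

So the dual LP is:
  minimize  5y1 + 10y2 + 38y3 + 18y4
  subject to:
    y1 + 4y3 + y4 >= 6
    y2 + 4y3 + 3y4 >= 5
    y1, y2, y3, y4 >= 0

Solving the primal: x* = (5, 4.3333).
  primal value c^T x* = 51.6667.
Solving the dual: y* = (4.3333, 0, 0, 1.6667).
  dual value b^T y* = 51.6667.
Strong duality: c^T x* = b^T y*. Confirmed.

51.6667


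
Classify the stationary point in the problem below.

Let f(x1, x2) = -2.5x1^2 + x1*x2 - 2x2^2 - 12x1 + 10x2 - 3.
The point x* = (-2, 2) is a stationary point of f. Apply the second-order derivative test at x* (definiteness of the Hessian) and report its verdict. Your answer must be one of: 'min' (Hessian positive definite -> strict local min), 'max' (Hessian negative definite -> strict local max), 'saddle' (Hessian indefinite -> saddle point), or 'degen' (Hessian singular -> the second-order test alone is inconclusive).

Compute the Hessian H = grad^2 f:
  H = [[-5, 1], [1, -4]]
Verify stationarity: grad f(x*) = H x* + g = (0, 0).
Eigenvalues of H: -5.618, -3.382.
Both eigenvalues < 0, so H is negative definite -> x* is a strict local max.

max


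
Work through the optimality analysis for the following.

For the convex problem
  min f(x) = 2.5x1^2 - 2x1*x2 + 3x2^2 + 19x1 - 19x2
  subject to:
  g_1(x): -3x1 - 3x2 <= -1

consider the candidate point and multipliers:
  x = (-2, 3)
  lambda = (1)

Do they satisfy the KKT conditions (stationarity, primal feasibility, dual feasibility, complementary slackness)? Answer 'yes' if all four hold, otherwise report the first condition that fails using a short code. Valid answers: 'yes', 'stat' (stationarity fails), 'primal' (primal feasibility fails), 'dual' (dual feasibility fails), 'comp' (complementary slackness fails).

Gradient of f: grad f(x) = Q x + c = (3, 3)
Constraint values g_i(x) = a_i^T x - b_i:
  g_1((-2, 3)) = -2
Stationarity residual: grad f(x) + sum_i lambda_i a_i = (0, 0)
  -> stationarity OK
Primal feasibility (all g_i <= 0): OK
Dual feasibility (all lambda_i >= 0): OK
Complementary slackness (lambda_i * g_i(x) = 0 for all i): FAILS

Verdict: the first failing condition is complementary_slackness -> comp.

comp


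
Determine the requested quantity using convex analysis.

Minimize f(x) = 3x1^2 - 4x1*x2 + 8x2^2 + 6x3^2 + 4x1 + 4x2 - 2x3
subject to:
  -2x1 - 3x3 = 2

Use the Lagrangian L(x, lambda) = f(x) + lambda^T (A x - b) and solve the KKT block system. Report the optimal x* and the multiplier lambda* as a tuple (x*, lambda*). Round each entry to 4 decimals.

Form the Lagrangian:
  L(x, lambda) = (1/2) x^T Q x + c^T x + lambda^T (A x - b)
Stationarity (grad_x L = 0): Q x + c + A^T lambda = 0.
Primal feasibility: A x = b.

This gives the KKT block system:
  [ Q   A^T ] [ x     ]   [-c ]
  [ A    0  ] [ lambda ] = [ b ]

Solving the linear system:
  x*      = (-1.129, -0.5323, 0.086)
  lambda* = (-0.3226)
  f(x*)   = -3.086

x* = (-1.129, -0.5323, 0.086), lambda* = (-0.3226)


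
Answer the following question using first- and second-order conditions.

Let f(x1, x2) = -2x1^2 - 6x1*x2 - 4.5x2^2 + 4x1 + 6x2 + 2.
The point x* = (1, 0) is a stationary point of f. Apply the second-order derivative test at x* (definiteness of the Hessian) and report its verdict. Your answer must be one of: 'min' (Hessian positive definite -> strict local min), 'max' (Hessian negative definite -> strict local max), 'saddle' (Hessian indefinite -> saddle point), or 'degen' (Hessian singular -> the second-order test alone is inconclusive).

Compute the Hessian H = grad^2 f:
  H = [[-4, -6], [-6, -9]]
Verify stationarity: grad f(x*) = H x* + g = (0, 0).
Eigenvalues of H: -13, 0.
H has a zero eigenvalue (singular; negative semidefinite but not definite), so H is neither positive definite, negative definite, nor indefinite. The second-order test alone is inconclusive -> degen.
(Indeed, f is constant along the null direction of H through x*, so x* is not a strict local extremum.)

degen


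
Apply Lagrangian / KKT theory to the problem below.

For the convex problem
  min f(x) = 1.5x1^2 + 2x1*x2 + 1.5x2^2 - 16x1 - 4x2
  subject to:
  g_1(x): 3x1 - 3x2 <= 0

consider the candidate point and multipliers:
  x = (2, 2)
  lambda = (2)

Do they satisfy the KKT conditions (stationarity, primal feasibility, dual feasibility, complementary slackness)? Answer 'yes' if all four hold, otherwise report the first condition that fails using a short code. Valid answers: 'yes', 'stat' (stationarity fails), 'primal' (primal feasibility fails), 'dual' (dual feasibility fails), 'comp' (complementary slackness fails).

Gradient of f: grad f(x) = Q x + c = (-6, 6)
Constraint values g_i(x) = a_i^T x - b_i:
  g_1((2, 2)) = 0
Stationarity residual: grad f(x) + sum_i lambda_i a_i = (0, 0)
  -> stationarity OK
Primal feasibility (all g_i <= 0): OK
Dual feasibility (all lambda_i >= 0): OK
Complementary slackness (lambda_i * g_i(x) = 0 for all i): OK

Verdict: yes, KKT holds.

yes


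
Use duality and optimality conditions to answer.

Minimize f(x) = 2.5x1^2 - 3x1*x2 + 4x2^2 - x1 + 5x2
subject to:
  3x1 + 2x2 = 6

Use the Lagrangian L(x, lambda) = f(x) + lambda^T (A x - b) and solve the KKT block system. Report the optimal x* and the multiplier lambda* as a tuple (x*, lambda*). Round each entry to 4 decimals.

Form the Lagrangian:
  L(x, lambda) = (1/2) x^T Q x + c^T x + lambda^T (A x - b)
Stationarity (grad_x L = 0): Q x + c + A^T lambda = 0.
Primal feasibility: A x = b.

This gives the KKT block system:
  [ Q   A^T ] [ x     ]   [-c ]
  [ A    0  ] [ lambda ] = [ b ]

Solving the linear system:
  x*      = (1.6719, 0.4922)
  lambda* = (-1.9609)
  f(x*)   = 6.2773

x* = (1.6719, 0.4922), lambda* = (-1.9609)
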